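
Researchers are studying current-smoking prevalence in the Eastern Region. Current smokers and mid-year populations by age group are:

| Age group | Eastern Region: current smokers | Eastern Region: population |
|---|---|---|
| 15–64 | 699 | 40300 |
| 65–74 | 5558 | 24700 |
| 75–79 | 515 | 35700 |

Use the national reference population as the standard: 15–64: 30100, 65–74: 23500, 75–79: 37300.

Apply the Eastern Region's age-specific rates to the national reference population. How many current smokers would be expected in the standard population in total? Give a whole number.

Age-specific rates per 1000 for the Eastern Region: 17.345, 225.020, 14.426.
Expected current smokers = Σ (standard pop × age-specific rate ÷ 1000)
= 30100×17.345/1000 + 23500×225.020/1000 + 37300×14.426/1000
= 522.08 + 5287.98 + 538.08 = 6348.14.

6348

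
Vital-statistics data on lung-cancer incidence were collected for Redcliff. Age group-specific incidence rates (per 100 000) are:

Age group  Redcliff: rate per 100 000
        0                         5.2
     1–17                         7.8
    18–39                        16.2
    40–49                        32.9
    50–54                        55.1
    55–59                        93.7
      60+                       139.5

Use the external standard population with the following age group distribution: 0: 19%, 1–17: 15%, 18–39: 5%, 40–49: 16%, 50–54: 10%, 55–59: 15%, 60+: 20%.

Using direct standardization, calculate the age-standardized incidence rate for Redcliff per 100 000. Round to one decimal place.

Standard weights: 0.19, 0.15, 0.05, 0.16, 0.10, 0.15, 0.20.
Standardized rate: 0.1900×5.2 + 0.1500×7.8 + 0.0500×16.2 + 0.1600×32.9 + 0.1000×55.1 + 0.1500×93.7 + 0.2000×139.5 = 55.6970 per 100 000.

55.7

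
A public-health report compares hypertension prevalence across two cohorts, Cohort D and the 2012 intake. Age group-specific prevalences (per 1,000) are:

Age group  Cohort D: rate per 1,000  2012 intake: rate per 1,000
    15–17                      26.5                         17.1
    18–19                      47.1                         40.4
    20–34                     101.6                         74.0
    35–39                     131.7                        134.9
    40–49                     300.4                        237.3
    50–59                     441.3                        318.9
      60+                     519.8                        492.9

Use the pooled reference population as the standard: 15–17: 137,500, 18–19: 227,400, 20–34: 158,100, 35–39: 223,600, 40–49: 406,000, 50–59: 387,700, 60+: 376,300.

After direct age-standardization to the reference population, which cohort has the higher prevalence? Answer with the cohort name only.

Cohort D

Standard total = 1,916,600; weights = 0.0717, 0.1186, 0.0825, 0.1167, 0.2118, 0.2023, 0.1963.
Cohort D: 0.0717×26.5 + 0.1186×47.1 + 0.0825×101.6 + 0.1167×131.7 + 0.2118×300.4 + 0.2023×441.3 + 0.1963×519.8 = 286.1946 per 1,000.
The 2012 intake: 0.0717×17.1 + 0.1186×40.4 + 0.0825×74.0 + 0.1167×134.9 + 0.2118×237.3 + 0.2023×318.9 + 0.1963×492.9 = 239.4140 per 1,000.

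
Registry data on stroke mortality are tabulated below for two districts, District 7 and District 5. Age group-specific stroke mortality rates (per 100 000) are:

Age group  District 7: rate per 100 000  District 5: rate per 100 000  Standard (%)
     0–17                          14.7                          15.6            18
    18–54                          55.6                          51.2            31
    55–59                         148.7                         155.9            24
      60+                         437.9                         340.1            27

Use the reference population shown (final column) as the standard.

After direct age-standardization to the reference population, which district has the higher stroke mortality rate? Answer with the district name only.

Standard weights: 0.18, 0.31, 0.24, 0.27.
District 7: 0.1800×14.7 + 0.3100×55.6 + 0.2400×148.7 + 0.2700×437.9 = 173.8030 per 100 000.
District 5: 0.1800×15.6 + 0.3100×51.2 + 0.2400×155.9 + 0.2700×340.1 = 147.9230 per 100 000.

District 7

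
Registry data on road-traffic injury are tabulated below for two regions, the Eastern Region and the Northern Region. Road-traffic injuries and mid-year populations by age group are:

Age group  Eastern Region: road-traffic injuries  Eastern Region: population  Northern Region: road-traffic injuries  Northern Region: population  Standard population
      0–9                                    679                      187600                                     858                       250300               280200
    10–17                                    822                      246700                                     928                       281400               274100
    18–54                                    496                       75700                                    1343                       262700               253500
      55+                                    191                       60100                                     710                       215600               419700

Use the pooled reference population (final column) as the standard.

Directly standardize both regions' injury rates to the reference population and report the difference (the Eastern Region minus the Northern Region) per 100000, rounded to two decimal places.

Age-specific rates per 100000 for the Eastern Region: 361.94, 333.20, 655.22, 317.80.
For the Northern Region: 342.79, 329.78, 511.23, 329.31.
Standard total = 1227500; weights = 0.2283, 0.2233, 0.2065, 0.3419.
The Eastern Region: 0.2283×361.94 + 0.2233×333.20 + 0.2065×655.22 + 0.3419×317.80 = 400.9982 per 100000.
The Northern Region: 0.2283×342.79 + 0.2233×329.78 + 0.2065×511.23 + 0.3419×329.31 = 370.0624 per 100000.
Difference = 400.9982 − 370.0624 = 30.9358.

30.94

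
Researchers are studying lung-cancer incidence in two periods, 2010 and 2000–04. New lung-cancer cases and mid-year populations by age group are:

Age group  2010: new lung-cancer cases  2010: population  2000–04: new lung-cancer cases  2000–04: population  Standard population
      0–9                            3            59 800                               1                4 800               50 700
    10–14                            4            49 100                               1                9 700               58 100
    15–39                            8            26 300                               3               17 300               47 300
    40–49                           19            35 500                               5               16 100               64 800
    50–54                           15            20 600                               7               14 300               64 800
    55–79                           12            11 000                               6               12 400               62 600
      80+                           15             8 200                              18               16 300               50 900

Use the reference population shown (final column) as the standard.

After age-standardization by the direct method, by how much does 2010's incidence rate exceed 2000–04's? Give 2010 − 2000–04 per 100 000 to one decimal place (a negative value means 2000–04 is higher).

25.5

Age-specific rates per 100 000 for 2010: 5.02, 8.15, 30.42, 53.52, 72.82, 109.09, 182.93.
For 2000–04: 20.83, 10.31, 17.34, 31.06, 48.95, 48.39, 110.43.
Standard total = 399 200; weights = 0.1270, 0.1455, 0.1185, 0.1623, 0.1623, 0.1568, 0.1275.
2010: 0.1270×5.02 + 0.1455×8.15 + 0.1185×30.42 + 0.1623×53.52 + 0.1623×72.82 + 0.1568×109.09 + 0.1275×182.93 = 66.3656 per 100 000.
2000–04: 0.1270×20.83 + 0.1455×10.31 + 0.1185×17.34 + 0.1623×31.06 + 0.1623×48.95 + 0.1568×48.39 + 0.1275×110.43 = 40.8562 per 100 000.
Difference = 66.3656 − 40.8562 = 25.5094.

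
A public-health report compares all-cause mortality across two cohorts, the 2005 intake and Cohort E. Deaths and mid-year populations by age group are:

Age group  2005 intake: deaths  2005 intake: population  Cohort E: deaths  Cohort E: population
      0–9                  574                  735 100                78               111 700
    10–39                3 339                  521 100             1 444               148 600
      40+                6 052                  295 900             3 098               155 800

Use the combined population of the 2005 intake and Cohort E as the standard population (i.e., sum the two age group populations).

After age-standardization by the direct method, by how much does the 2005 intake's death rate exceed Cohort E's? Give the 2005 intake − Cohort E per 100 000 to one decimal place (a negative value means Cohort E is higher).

-96.0

Age-specific rates per 100 000 for the 2005 intake: 78.08, 640.76, 2045.29.
For Cohort E: 69.83, 971.74, 1988.45.
Combined standard total = 1 968 200; weights = 0.4302, 0.3403, 0.2295.
The 2005 intake: 0.4302×78.08 + 0.3403×640.76 + 0.2295×2045.29 = 721.0113 per 100 000.
Cohort E: 0.4302×69.83 + 0.3403×971.74 + 0.2295×1988.45 = 817.0334 per 100 000.
Difference = 721.0113 − 817.0334 = -96.0221.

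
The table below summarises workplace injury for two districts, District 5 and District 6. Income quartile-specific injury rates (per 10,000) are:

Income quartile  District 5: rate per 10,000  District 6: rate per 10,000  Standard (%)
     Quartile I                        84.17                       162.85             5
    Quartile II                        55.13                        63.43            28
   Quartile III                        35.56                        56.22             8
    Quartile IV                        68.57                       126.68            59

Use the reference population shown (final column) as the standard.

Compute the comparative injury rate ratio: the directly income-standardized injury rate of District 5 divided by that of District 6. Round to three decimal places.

0.599

Standard weights: 0.05, 0.28, 0.08, 0.59.
District 5: 0.0500×84.17 + 0.2800×55.13 + 0.0800×35.56 + 0.5900×68.57 = 62.9460 per 10,000.
District 6: 0.0500×162.85 + 0.2800×63.43 + 0.0800×56.22 + 0.5900×126.68 = 105.1417 per 10,000.
Ratio = 62.9460 ÷ 105.1417 = 0.59868.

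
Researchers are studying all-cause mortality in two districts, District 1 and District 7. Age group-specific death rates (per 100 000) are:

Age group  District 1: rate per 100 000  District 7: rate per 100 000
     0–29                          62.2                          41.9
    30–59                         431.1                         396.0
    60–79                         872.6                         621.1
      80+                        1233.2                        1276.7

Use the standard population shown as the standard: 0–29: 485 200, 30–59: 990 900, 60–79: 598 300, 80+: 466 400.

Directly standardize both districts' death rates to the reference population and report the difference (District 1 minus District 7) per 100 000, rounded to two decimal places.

Standard total = 2 540 800; weights = 0.1910, 0.3900, 0.2355, 0.1836.
District 1: 0.1910×62.2 + 0.3900×431.1 + 0.2355×872.6 + 0.1836×1233.2 = 611.8535 per 100 000.
District 7: 0.1910×41.9 + 0.3900×396.0 + 0.2355×621.1 + 0.1836×1276.7 = 543.0507 per 100 000.
Difference = 611.8535 − 543.0507 = 68.8028.

68.80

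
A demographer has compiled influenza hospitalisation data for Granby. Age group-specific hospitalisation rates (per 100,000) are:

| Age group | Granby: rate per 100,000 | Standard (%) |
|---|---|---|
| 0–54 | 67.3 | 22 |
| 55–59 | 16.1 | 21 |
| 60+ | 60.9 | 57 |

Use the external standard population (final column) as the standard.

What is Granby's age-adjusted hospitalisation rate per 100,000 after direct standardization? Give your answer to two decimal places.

52.90

Standard weights: 0.22, 0.21, 0.57.
Standardized rate: 0.2200×67.3 + 0.2100×16.1 + 0.5700×60.9 = 52.9000 per 100,000.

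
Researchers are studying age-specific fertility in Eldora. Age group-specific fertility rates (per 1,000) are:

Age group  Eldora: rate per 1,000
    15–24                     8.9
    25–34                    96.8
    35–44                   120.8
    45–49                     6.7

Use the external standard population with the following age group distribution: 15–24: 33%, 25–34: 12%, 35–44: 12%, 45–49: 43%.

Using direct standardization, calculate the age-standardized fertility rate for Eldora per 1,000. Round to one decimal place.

Standard weights: 0.33, 0.12, 0.12, 0.43.
Standardized rate: 0.3300×8.9 + 0.1200×96.8 + 0.1200×120.8 + 0.4300×6.7 = 31.9300 per 1,000.

31.9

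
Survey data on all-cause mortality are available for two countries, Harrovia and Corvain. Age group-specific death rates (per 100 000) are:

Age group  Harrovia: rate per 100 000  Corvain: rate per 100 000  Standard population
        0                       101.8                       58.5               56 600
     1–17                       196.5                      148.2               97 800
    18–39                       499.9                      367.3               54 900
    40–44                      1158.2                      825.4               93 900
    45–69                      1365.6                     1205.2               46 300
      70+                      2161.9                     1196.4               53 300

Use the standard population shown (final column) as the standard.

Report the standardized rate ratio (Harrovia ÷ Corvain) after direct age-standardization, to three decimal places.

1.445

Standard total = 402 800; weights = 0.1405, 0.2428, 0.1363, 0.2331, 0.1149, 0.1323.
Harrovia: 0.1405×101.8 + 0.2428×196.5 + 0.1363×499.9 + 0.2331×1158.2 + 0.1149×1365.6 + 0.1323×2161.9 = 843.1867 per 100 000.
Corvain: 0.1405×58.5 + 0.2428×148.2 + 0.1363×367.3 + 0.2331×825.4 + 0.1149×1205.2 + 0.1323×1196.4 = 583.5248 per 100 000.
Ratio = 843.1867 ÷ 583.5248 = 1.44499.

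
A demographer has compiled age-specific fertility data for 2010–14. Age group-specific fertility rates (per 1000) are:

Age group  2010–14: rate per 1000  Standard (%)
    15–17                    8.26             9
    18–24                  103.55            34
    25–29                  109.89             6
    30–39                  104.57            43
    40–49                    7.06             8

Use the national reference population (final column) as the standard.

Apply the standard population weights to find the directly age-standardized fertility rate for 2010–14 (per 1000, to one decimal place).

88.1

Standard weights: 0.09, 0.34, 0.06, 0.43, 0.08.
Standardized rate: 0.0900×8.26 + 0.3400×103.55 + 0.0600×109.89 + 0.4300×104.57 + 0.0800×7.06 = 88.0737 per 1000.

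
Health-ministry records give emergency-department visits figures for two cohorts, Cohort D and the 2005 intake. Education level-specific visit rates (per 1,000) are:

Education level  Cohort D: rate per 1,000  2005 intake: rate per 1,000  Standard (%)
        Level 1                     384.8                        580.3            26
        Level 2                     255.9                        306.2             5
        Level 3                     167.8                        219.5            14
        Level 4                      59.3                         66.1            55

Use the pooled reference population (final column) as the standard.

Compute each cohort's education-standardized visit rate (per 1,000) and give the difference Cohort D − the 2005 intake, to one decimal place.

-64.3

Standard weights: 0.26, 0.05, 0.14, 0.55.
Cohort D: 0.2600×384.8 + 0.0500×255.9 + 0.1400×167.8 + 0.5500×59.3 = 168.9500 per 1,000.
The 2005 intake: 0.2600×580.3 + 0.0500×306.2 + 0.1400×219.5 + 0.5500×66.1 = 233.2730 per 1,000.
Difference = 168.9500 − 233.2730 = -64.3230.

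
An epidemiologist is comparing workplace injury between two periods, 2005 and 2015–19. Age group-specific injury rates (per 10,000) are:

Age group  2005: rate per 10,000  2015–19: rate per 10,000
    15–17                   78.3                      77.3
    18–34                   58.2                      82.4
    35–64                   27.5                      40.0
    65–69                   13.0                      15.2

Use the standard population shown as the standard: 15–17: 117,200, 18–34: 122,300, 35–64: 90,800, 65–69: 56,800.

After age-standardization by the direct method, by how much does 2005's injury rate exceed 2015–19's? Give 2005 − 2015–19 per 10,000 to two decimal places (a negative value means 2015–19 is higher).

Standard total = 387,100; weights = 0.3028, 0.3159, 0.2346, 0.1467.
2005: 0.3028×78.3 + 0.3159×58.2 + 0.2346×27.5 + 0.1467×13.0 = 50.4521 per 10,000.
2015–19: 0.3028×77.3 + 0.3159×82.4 + 0.2346×40.0 + 0.1467×15.2 = 61.0500 per 10,000.
Difference = 50.4521 − 61.0500 = -10.5978.

-10.60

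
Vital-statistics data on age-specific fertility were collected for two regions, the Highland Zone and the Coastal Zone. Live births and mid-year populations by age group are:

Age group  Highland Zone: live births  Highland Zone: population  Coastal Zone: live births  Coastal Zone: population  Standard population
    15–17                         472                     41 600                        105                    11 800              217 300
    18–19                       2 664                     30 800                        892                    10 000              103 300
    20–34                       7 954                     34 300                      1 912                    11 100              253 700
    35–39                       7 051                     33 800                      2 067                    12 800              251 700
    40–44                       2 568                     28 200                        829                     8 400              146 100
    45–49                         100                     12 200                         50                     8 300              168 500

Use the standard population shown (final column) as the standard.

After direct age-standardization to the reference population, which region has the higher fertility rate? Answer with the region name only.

Highland Zone

Age-specific rates per 1 000 for the Highland Zone: 11.346, 86.494, 231.895, 208.609, 91.064, 8.197.
For the Coastal Zone: 8.898, 89.200, 172.252, 161.484, 98.690, 6.024.
Standard total = 1 140 600; weights = 0.1905, 0.0906, 0.2224, 0.2207, 0.1281, 0.1477.
The Highland Zone: 0.1905×11.346 + 0.0906×86.494 + 0.2224×231.895 + 0.2207×208.609 + 0.1281×91.064 + 0.1477×8.197 = 120.4845 per 1 000.
The Coastal Zone: 0.1905×8.898 + 0.0906×89.200 + 0.2224×172.252 + 0.2207×161.484 + 0.1281×98.690 + 0.1477×6.024 = 97.2538 per 1 000.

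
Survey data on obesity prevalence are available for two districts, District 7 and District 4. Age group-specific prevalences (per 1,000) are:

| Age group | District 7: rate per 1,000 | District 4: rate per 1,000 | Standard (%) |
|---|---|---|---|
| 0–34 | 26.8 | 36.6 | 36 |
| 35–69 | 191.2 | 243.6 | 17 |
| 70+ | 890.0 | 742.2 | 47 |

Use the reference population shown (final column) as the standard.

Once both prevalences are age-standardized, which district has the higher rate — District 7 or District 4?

Standard weights: 0.36, 0.17, 0.47.
District 7: 0.3600×26.8 + 0.1700×191.2 + 0.4700×890.0 = 460.4520 per 1,000.
District 4: 0.3600×36.6 + 0.1700×243.6 + 0.4700×742.2 = 403.4220 per 1,000.

District 7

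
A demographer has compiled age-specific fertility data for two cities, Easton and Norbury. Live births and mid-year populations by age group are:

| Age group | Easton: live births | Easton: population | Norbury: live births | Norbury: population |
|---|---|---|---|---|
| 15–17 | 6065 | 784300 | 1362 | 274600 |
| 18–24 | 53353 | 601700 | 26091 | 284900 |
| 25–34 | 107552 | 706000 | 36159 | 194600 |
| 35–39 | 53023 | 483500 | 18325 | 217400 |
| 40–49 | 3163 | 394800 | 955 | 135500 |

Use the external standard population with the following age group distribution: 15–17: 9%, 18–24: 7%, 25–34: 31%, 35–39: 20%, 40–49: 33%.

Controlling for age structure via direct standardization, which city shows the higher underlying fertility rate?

Norbury

Age-specific rates per 1000 for Easton: 7.733, 88.670, 152.340, 109.665, 8.012.
For Norbury: 4.960, 91.580, 185.812, 84.292, 7.048.
Standard weights: 0.09, 0.07, 0.31, 0.20, 0.33.
Easton: 0.0900×7.733 + 0.0700×88.670 + 0.3100×152.340 + 0.2000×109.665 + 0.3300×8.012 = 78.7051 per 1000.
Norbury: 0.0900×4.960 + 0.0700×91.580 + 0.3100×185.812 + 0.2000×84.292 + 0.3300×7.048 = 83.6428 per 1000.
The crude rates (75.13 vs 74.88) would put Easton higher, but that reflects its age composition; once standardized to a common age structure, Norbury has the higher underlying rate.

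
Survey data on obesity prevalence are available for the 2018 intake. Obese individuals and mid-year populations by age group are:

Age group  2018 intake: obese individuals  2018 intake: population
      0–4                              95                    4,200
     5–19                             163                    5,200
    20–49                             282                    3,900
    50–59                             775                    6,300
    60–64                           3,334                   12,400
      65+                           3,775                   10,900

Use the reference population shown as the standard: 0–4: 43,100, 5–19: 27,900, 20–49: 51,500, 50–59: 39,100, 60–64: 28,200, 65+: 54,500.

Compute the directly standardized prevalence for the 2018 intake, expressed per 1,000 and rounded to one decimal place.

150.8

Age-specific rates per 1,000 for the 2018 intake: 22.619, 31.346, 72.308, 123.016, 268.871, 346.330.
Standard total = 244,300; weights = 0.1764, 0.1142, 0.2108, 0.1600, 0.1154, 0.2231.
Standardized rate: 0.1764×22.619 + 0.1142×31.346 + 0.2108×72.308 + 0.1600×123.016 + 0.1154×268.871 + 0.2231×346.330 = 150.7997 per 1,000.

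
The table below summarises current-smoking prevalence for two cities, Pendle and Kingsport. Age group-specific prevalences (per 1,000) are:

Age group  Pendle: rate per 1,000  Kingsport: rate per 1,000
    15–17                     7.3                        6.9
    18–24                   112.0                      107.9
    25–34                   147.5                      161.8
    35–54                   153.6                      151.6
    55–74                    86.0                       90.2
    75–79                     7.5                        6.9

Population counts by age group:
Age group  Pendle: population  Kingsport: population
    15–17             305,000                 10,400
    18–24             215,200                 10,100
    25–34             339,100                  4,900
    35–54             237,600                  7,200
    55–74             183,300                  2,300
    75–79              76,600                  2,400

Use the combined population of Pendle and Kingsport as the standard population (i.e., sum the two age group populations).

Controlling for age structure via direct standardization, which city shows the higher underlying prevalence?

Kingsport

Combined standard total = 1,394,100; weights = 0.2262, 0.1616, 0.2468, 0.1756, 0.1331, 0.0567.
Pendle: 0.2262×7.3 + 0.1616×112.0 + 0.2468×147.5 + 0.1756×153.6 + 0.1331×86.0 + 0.0567×7.5 = 94.9942 per 1,000.
Kingsport: 0.2262×6.9 + 0.1616×107.9 + 0.2468×161.8 + 0.1756×151.6 + 0.1331×90.2 + 0.0567×6.9 = 97.9436 per 1,000.
The crude rates (95.21 vs 87.67) would put Pendle higher, but that reflects its age composition; once standardized to a common age structure, Kingsport has the higher underlying rate.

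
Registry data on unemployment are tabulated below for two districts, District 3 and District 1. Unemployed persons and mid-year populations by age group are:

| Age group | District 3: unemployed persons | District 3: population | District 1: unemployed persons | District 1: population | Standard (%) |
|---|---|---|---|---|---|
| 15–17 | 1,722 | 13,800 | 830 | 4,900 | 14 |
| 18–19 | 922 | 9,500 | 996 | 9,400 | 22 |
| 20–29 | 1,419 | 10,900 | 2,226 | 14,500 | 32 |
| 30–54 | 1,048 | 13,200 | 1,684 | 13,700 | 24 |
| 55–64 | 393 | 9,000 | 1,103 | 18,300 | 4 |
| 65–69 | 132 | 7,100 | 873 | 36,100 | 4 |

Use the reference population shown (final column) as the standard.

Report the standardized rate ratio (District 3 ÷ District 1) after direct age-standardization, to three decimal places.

0.791

Age-specific rates per 1,000 for District 3: 124.783, 97.053, 130.183, 79.394, 43.667, 18.592.
For District 1: 169.388, 105.957, 153.517, 122.920, 60.273, 24.183.
Standard weights: 0.14, 0.22, 0.32, 0.24, 0.04, 0.04.
District 3: 0.1400×124.783 + 0.2200×97.053 + 0.3200×130.183 + 0.2400×79.394 + 0.0400×43.667 + 0.0400×18.592 = 102.0247 per 1,000.
District 1: 0.1400×169.388 + 0.2200×105.957 + 0.3200×153.517 + 0.2400×122.920 + 0.0400×60.273 + 0.0400×24.183 = 129.0294 per 1,000.
Ratio = 102.0247 ÷ 129.0294 = 0.79071.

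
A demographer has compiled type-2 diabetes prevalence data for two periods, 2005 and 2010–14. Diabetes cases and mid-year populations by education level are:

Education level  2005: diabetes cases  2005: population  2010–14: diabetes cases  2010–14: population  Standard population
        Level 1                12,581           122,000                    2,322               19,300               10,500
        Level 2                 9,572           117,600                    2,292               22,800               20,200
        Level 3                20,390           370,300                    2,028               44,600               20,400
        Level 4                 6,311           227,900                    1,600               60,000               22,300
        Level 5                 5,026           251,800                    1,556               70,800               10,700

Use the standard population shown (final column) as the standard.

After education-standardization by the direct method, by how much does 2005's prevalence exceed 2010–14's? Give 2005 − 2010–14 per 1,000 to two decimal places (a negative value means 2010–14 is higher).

-4.40

Education-specific rates per 1,000 for 2005: 103.123, 81.395, 55.063, 27.692, 19.960.
For 2010–14: 120.311, 100.526, 45.471, 26.667, 21.977.
Standard total = 84,100; weights = 0.1249, 0.2402, 0.2426, 0.2652, 0.1272.
2005: 0.1249×103.123 + 0.2402×81.395 + 0.2426×55.063 + 0.2652×27.692 + 0.1272×19.960 = 55.6642 per 1,000.
2010–14: 0.1249×120.311 + 0.2402×100.526 + 0.2426×45.471 + 0.2652×26.667 + 0.1272×21.977 = 60.0633 per 1,000.
Difference = 55.6642 − 60.0633 = -4.3991.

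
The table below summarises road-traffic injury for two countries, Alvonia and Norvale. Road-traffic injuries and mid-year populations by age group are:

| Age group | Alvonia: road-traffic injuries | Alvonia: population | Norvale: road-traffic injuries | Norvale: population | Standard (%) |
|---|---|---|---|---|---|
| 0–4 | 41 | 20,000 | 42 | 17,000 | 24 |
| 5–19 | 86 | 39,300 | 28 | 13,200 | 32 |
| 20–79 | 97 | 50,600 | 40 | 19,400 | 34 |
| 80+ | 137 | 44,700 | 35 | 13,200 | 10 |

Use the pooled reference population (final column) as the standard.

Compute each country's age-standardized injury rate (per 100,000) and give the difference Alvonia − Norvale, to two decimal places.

Age-specific rates per 100,000 for Alvonia: 205.00, 218.83, 191.70, 306.49.
For Norvale: 247.06, 212.12, 206.19, 265.15.
Standard weights: 0.24, 0.32, 0.34, 0.10.
Alvonia: 0.2400×205.00 + 0.3200×218.83 + 0.3400×191.70 + 0.1000×306.49 = 215.0521 per 100,000.
Norvale: 0.2400×247.06 + 0.3200×212.12 + 0.3400×206.19 + 0.1000×265.15 = 223.7911 per 100,000.
Difference = 215.0521 − 223.7911 = -8.7391.

-8.74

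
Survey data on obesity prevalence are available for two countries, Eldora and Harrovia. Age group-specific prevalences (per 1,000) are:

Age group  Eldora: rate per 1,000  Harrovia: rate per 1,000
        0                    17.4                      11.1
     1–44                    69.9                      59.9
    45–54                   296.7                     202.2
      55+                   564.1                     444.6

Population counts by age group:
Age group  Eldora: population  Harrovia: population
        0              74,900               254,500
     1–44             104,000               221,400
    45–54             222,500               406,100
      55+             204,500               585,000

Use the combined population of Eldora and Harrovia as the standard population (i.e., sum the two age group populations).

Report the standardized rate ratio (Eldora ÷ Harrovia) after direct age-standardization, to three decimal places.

Combined standard total = 2,072,900; weights = 0.1589, 0.1570, 0.3032, 0.3809.
Eldora: 0.1589×17.4 + 0.1570×69.9 + 0.3032×296.7 + 0.3809×564.1 = 318.5583 per 1,000.
Harrovia: 0.1589×11.1 + 0.1570×59.9 + 0.3032×202.2 + 0.3809×444.6 = 241.8170 per 1,000.
Ratio = 318.5583 ÷ 241.8170 = 1.31735.

1.317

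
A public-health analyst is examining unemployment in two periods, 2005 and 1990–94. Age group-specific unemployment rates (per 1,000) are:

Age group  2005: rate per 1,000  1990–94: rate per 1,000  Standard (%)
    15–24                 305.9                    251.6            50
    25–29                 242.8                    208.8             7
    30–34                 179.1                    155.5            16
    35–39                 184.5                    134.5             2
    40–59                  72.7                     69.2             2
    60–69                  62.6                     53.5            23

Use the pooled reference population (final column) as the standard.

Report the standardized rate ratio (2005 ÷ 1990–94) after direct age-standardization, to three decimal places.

1.201

Standard weights: 0.50, 0.07, 0.16, 0.02, 0.02, 0.23.
2005: 0.5000×305.9 + 0.0700×242.8 + 0.1600×179.1 + 0.0200×184.5 + 0.0200×72.7 + 0.2300×62.6 = 218.1440 per 1,000.
1990–94: 0.5000×251.6 + 0.0700×208.8 + 0.1600×155.5 + 0.0200×134.5 + 0.0200×69.2 + 0.2300×53.5 = 181.6750 per 1,000.
Ratio = 218.1440 ÷ 181.6750 = 1.20074.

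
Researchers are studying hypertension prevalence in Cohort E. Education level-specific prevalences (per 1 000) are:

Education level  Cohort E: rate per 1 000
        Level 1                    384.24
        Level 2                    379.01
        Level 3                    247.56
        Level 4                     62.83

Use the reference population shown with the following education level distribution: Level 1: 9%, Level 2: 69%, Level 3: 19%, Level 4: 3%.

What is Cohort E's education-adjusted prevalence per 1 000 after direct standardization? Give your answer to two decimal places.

345.02

Standard weights: 0.09, 0.69, 0.19, 0.03.
Standardized rate: 0.0900×384.24 + 0.6900×379.01 + 0.1900×247.56 + 0.0300×62.83 = 345.0198 per 1 000.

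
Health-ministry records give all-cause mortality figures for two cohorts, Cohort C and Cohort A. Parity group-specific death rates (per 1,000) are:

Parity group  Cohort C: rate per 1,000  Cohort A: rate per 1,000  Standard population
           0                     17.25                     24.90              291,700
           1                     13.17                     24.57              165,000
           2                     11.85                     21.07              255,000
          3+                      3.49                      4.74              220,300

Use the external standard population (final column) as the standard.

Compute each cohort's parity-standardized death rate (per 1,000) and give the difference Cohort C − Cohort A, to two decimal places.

-7.23

Standard total = 932,000; weights = 0.3130, 0.1770, 0.2736, 0.2364.
Cohort C: 0.3130×17.25 + 0.1770×13.17 + 0.2736×11.85 + 0.2364×3.49 = 11.7977 per 1,000.
Cohort A: 0.3130×24.90 + 0.1770×24.57 + 0.2736×21.07 + 0.2364×4.74 = 19.0284 per 1,000.
Difference = 11.7977 − 19.0284 = -7.2307.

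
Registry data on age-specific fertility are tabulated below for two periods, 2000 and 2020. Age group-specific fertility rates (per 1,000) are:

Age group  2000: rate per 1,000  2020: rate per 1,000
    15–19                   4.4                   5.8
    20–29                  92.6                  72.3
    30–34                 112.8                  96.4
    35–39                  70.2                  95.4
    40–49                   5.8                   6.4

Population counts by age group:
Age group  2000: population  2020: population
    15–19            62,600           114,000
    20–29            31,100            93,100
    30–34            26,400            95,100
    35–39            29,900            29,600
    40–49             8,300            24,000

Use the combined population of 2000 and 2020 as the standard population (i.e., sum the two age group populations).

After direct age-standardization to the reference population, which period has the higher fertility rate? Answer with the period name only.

2000

Combined standard total = 514,100; weights = 0.3435, 0.2416, 0.2363, 0.1157, 0.0628.
2000: 0.3435×4.4 + 0.2416×92.6 + 0.2363×112.8 + 0.1157×70.2 + 0.0628×5.8 = 59.0301 per 1,000.
2020: 0.3435×5.8 + 0.2416×72.3 + 0.2363×96.4 + 0.1157×95.4 + 0.0628×6.4 = 53.6852 per 1,000.
The crude rates (52.31 vs 54.91) would put 2020 higher, but that reflects its age composition; once standardized to a common age structure, 2000 has the higher underlying rate.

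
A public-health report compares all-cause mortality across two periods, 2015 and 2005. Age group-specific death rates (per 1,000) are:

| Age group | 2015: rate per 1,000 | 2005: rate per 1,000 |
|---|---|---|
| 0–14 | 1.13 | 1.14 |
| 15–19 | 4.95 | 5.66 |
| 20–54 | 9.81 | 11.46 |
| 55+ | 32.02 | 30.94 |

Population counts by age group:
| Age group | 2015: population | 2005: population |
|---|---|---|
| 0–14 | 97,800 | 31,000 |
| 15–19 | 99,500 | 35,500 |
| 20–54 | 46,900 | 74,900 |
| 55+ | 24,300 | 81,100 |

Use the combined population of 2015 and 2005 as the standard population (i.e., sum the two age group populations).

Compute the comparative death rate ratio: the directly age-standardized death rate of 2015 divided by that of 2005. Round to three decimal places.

0.967

Combined standard total = 491,000; weights = 0.2623, 0.2749, 0.2481, 0.2147.
2015: 0.2623×1.13 + 0.2749×4.95 + 0.2481×9.81 + 0.2147×32.02 = 10.9645 per 1,000.
2005: 0.2623×1.14 + 0.2749×5.66 + 0.2481×11.46 + 0.2147×30.94 = 11.3398 per 1,000.
Ratio = 10.9645 ÷ 11.3398 = 0.96690.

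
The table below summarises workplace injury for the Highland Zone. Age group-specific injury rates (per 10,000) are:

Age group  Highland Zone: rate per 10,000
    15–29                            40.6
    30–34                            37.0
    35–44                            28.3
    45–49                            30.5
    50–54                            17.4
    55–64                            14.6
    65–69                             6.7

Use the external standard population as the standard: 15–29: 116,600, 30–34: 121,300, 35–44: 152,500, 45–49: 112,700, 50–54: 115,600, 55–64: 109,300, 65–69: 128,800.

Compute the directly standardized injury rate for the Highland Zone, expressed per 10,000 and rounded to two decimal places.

25.03

Standard total = 856,800; weights = 0.1361, 0.1416, 0.1780, 0.1315, 0.1349, 0.1276, 0.1503.
Standardized rate: 0.1361×40.6 + 0.1416×37.0 + 0.1780×28.3 + 0.1315×30.5 + 0.1349×17.4 + 0.1276×14.6 + 0.1503×6.7 = 25.0296 per 10,000.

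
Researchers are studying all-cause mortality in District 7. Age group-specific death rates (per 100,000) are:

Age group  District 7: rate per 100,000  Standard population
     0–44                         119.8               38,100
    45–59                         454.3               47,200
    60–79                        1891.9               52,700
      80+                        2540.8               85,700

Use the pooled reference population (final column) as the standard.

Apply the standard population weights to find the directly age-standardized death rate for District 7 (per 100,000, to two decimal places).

Standard total = 223,700; weights = 0.1703, 0.2110, 0.2356, 0.3831.
Standardized rate: 0.1703×119.8 + 0.2110×454.3 + 0.2356×1891.9 + 0.3831×2540.8 = 1535.3466 per 100,000.

1535.35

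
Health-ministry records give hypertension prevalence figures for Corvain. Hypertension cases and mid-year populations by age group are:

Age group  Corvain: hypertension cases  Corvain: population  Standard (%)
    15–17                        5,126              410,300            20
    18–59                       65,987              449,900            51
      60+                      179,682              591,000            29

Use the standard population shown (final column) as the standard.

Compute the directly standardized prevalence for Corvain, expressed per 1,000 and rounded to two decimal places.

165.47

Age-specific rates per 1,000 for Corvain: 12.493, 146.670, 304.030.
Standard weights: 0.20, 0.51, 0.29.
Standardized rate: 0.2000×12.493 + 0.5100×146.670 + 0.2900×304.030 = 165.4694 per 1,000.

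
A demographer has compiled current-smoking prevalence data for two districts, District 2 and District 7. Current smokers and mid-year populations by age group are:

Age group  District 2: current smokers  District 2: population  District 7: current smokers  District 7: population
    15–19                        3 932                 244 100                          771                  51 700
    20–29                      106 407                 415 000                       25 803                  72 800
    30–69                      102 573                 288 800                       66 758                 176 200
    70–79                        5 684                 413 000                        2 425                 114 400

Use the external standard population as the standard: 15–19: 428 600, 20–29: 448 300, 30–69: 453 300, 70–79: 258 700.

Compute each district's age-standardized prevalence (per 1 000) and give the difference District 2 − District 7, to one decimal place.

-35.3

Age-specific rates per 1 000 for District 2: 16.108, 256.402, 355.170, 13.763.
For District 7: 14.913, 354.437, 378.876, 21.198.
Standard total = 1 588 900; weights = 0.2697, 0.2821, 0.2853, 0.1628.
District 2: 0.2697×16.108 + 0.2821×256.402 + 0.2853×355.170 + 0.1628×13.763 = 180.2555 per 1 000.
District 7: 0.2697×14.913 + 0.2821×354.437 + 0.2853×378.876 + 0.1628×21.198 = 215.5668 per 1 000.
Difference = 180.2555 − 215.5668 = -35.3113.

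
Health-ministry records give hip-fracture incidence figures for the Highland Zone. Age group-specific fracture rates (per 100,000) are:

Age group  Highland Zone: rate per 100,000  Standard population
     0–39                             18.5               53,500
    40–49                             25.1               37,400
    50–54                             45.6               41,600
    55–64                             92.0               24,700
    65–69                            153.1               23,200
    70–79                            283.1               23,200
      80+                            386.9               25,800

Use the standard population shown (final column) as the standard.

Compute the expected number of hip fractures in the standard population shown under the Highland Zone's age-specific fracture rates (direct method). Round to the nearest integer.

Expected hip fractures = Σ (standard pop × age-specific rate ÷ 100,000)
= 53,500×18.5/100,000 + 37,400×25.1/100,000 + 41,600×45.6/100,000 + 24,700×92.0/100,000 + 23,200×153.1/100,000 + 23,200×283.1/100,000 + 25,800×386.9/100,000
= 9.90 + 9.39 + 18.97 + 22.72 + 35.52 + 65.68 + 99.82 = 262.00.

262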